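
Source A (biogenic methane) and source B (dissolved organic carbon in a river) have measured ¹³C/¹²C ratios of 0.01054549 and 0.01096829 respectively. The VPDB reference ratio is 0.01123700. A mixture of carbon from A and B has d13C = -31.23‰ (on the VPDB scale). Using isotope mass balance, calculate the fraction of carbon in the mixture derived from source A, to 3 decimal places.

δ_A = (0.01054549/0.01123700 − 1)×1000 = (0.938461 − 1)×1000 = -61.539‰
δ_B = (0.01096829/0.01123700 − 1)×1000 = (0.976087 − 1)×1000 = -23.913‰
f_A = (δ_mix − δ_B)/(δ_A − δ_B) = (-31.23 − (-23.913))/(-61.539 − (-23.913))
f_A = -7.317 / -37.626 = 0.1945

0.194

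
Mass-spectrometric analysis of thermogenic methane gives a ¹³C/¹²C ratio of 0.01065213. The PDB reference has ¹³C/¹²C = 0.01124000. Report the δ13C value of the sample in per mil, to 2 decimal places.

-52.30 per mil

δ13C = (R_sample / R_standard − 1) × 1000
R_sample / R_standard = 0.01065213 / 0.01124000 = 0.947698
δ13C = (0.947698 − 1) × 1000 = -52.302 per mil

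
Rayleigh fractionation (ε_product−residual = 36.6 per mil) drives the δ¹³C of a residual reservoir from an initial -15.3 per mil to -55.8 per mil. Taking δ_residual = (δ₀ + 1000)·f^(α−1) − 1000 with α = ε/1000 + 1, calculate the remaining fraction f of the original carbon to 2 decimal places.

α − 1 = ε/1000 = 0.0366
(δ_res + 1000)/(δ₀ + 1000) = (-55.8 + 1000)/(-15.3 + 1000) = 944.2/984.7 = 0.958871
f = 0.958871^(1/0.0366) = exp(ln(0.958871)/0.0366) = exp(-0.04200/0.0366)
f = exp(-1.1475) = 0.3174

0.32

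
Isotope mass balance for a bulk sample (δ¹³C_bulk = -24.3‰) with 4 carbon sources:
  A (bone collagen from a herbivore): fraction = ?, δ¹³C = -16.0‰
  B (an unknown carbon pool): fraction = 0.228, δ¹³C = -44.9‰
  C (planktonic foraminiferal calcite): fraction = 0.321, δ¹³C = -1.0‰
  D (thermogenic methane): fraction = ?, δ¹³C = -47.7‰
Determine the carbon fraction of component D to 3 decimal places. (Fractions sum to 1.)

0.206

Let f_D and f_A be the unknown fractions; fractions sum to 1 so f_D + f_A = 0.451.
Mass balance: Σ fᵢ·δᵢ = δ_bulk ⇒ f_D·(-47.7) + f_A·(-16.0) = -24.3 − (-10.558) = -13.742
Substitute f_A = 0.451 − f_D:
f_D·(-47.7 − -16.0) = -13.742 − 0.451×(-16.0) = -6.526
f_D = -6.526 / -31.7 = 0.2059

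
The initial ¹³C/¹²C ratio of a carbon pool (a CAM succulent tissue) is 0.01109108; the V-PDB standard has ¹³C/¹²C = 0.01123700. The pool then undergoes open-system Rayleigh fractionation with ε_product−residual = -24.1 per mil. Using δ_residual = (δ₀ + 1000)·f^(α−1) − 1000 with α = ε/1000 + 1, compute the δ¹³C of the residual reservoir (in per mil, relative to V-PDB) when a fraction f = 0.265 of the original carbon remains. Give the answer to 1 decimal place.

19.1 per mil

δ₀ = (0.01109108/0.01123700 − 1)×1000 = (0.987014 − 1)×1000 = -12.986 per mil
α − 1 = ε/1000 = -0.0241
f^(α−1) = 0.265^(-0.0241) = 1.032523
δ_res = (-12.986 + 1000) × 1.032523 − 1000 = 1019.115 − 1000 = 19.12 per mil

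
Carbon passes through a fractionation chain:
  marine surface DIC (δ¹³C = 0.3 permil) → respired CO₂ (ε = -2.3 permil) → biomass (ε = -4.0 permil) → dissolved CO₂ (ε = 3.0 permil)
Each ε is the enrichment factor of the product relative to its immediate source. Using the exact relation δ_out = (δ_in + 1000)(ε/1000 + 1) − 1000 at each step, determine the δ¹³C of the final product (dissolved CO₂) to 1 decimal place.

step 1: δ = (0.30 + 1000)·(-2.3/1000 + 1) − 1000 = -2.00 permil
step 2: δ = (-2.00 + 1000)·(-4.0/1000 + 1) − 1000 = -5.99 permil
step 3: δ = (-5.99 + 1000)·(3.0/1000 + 1) − 1000 = -3.01 permil

-3.0 permil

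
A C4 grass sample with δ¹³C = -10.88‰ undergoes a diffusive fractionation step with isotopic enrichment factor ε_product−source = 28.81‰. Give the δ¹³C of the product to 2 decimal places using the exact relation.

Exactly, δ_product = (δ_source + 1000)·(ε/1000 + 1) − 1000.
δ_product = (-10.88 + 1000) × (28.81/1000 + 1) − 1000
δ_product = 17.617‰

17.62‰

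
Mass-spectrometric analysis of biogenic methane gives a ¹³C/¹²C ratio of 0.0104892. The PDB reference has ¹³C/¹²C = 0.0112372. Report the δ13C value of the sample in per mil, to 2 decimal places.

-66.56 per mil

δ13C = (R_sample / R_standard − 1) × 1000
R_sample / R_standard = 0.0104892 / 0.0112372 = 0.933435
δ13C = (0.933435 − 1) × 1000 = -66.565 per mil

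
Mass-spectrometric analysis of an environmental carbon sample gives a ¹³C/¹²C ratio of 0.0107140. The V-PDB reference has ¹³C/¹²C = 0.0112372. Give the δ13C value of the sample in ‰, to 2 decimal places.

-46.56‰

δ13C = (R_sample / R_standard − 1) × 1000
R_sample / R_standard = 0.0107140 / 0.0112372 = 0.953440
δ13C = (0.953440 − 1) × 1000 = -46.560‰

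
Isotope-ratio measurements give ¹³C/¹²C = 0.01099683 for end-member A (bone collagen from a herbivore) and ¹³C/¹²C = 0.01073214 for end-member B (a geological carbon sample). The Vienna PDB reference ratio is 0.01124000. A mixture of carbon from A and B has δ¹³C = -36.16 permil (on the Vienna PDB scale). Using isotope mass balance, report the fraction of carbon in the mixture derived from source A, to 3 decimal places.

δ_A = (0.01099683/0.01124000 − 1)×1000 = (0.978366 − 1)×1000 = -21.634 permil
δ_B = (0.01073214/0.01124000 − 1)×1000 = (0.954817 − 1)×1000 = -45.183 permil
f_A = (δ_mix − δ_B)/(δ_A − δ_B) = (-36.16 − (-45.183))/(-21.634 − (-45.183))
f_A = 9.023 / 23.549 = 0.3832

0.383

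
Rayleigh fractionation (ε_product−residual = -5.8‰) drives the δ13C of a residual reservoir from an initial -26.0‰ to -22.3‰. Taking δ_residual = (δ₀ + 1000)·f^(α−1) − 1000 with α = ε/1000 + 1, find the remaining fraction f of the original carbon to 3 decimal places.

0.520

α − 1 = ε/1000 = -0.0058
(δ_res + 1000)/(δ₀ + 1000) = (-22.3 + 1000)/(-26.0 + 1000) = 977.7/974.0 = 1.003799
f = 1.003799^(1/-0.0058) = exp(ln(1.003799)/-0.0058) = exp(0.00379/-0.0058)
f = exp(-0.6537) = 0.5201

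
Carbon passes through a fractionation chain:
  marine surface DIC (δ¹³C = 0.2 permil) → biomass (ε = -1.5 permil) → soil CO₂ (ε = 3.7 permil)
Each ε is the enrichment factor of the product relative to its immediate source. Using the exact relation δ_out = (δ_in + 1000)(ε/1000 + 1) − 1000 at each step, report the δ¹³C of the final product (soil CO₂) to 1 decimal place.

step 1: δ = (0.20 + 1000)·(-1.5/1000 + 1) − 1000 = -1.30 permil
step 2: δ = (-1.30 + 1000)·(3.7/1000 + 1) − 1000 = 2.39 permil

2.4 permil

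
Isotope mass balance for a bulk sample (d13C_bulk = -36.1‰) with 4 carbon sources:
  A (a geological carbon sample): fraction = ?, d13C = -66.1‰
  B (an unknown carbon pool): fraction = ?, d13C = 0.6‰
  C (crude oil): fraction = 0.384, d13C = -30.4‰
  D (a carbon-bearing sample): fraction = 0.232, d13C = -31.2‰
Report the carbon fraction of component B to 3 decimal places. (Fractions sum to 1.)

0.123

Let f_B and f_A be the unknown fractions; fractions sum to 1 so f_B + f_A = 0.384.
Mass balance: Σ fᵢ·δᵢ = δ_bulk ⇒ f_B·(0.6) + f_A·(-66.1) = -36.1 − (-18.912) = -17.188
Substitute f_A = 0.384 − f_B:
f_B·(0.6 − -66.1) = -17.188 − 0.384×(-66.1) = 8.194
f_B = 8.194 / 66.7 = 0.1229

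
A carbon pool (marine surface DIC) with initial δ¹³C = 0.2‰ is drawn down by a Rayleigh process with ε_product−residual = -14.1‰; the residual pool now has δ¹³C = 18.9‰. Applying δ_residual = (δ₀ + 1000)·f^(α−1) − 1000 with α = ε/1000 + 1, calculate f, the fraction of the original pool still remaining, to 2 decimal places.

α − 1 = ε/1000 = -0.0141
(δ_res + 1000)/(δ₀ + 1000) = (18.9 + 1000)/(0.2 + 1000) = 1018.9/1000.2 = 1.018696
f = 1.018696^(1/-0.0141) = exp(ln(1.018696)/-0.0141) = exp(0.01852/-0.0141)
f = exp(-1.3137) = 0.2688

0.27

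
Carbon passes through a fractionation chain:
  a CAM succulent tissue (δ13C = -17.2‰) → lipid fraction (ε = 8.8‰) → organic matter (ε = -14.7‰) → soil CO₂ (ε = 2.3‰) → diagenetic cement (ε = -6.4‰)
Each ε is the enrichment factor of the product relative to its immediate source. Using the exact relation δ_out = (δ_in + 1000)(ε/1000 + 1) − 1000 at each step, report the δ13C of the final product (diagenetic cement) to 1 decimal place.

-27.1‰

step 1: δ = (-17.20 + 1000)·(8.8/1000 + 1) − 1000 = -8.55‰
step 2: δ = (-8.55 + 1000)·(-14.7/1000 + 1) − 1000 = -23.13‰
step 3: δ = (-23.13 + 1000)·(2.3/1000 + 1) − 1000 = -20.88‰
step 4: δ = (-20.88 + 1000)·(-6.4/1000 + 1) − 1000 = -27.15‰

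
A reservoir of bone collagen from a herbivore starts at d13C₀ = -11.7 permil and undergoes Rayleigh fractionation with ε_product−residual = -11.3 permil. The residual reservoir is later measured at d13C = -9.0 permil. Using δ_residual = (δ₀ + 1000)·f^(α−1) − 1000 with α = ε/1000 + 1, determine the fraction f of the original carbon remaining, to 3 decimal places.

0.785

α − 1 = ε/1000 = -0.0113
(δ_res + 1000)/(δ₀ + 1000) = (-9.0 + 1000)/(-11.7 + 1000) = 991.0/988.3 = 1.002732
f = 1.002732^(1/-0.0113) = exp(ln(1.002732)/-0.0113) = exp(0.00273/-0.0113)
f = exp(-0.2414) = 0.7855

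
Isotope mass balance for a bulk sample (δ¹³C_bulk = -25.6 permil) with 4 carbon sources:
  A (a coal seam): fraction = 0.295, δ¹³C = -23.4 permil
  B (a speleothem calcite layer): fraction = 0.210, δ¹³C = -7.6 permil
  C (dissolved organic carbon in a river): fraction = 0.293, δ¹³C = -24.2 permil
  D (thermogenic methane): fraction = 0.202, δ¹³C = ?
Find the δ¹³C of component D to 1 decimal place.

-49.6 permil

Isotope mass balance: δ_bulk = Σ fᵢ·δᵢ.
-25.6 = 0.295×(-23.4) + 0.210×(-7.6) + 0.293×(-24.2) + 0.202×δ_D
0.202·δ_D = -25.6 − (-15.590) = -10.010
δ_D = -10.010 / 0.202 = -49.56 permil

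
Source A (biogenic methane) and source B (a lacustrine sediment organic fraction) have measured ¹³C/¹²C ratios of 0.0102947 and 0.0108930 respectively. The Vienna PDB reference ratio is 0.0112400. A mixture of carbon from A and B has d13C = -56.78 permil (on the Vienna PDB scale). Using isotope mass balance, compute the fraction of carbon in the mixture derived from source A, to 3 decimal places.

δ_A = (0.0102947/0.0112400 − 1)×1000 = (0.915899 − 1)×1000 = -84.101 permil
δ_B = (0.0108930/0.0112400 − 1)×1000 = (0.969128 − 1)×1000 = -30.872 permil
f_A = (δ_mix − δ_B)/(δ_A − δ_B) = (-56.78 − (-30.872))/(-84.101 − (-30.872))
f_A = -25.908 / -53.230 = 0.4867

0.487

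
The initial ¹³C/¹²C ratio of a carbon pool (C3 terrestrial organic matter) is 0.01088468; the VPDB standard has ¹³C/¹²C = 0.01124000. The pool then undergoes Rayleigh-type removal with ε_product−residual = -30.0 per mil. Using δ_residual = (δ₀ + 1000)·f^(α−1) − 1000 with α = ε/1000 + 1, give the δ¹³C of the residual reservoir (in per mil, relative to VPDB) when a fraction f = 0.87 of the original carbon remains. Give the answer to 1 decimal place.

-27.6 per mil

δ₀ = (0.01088468/0.01124000 − 1)×1000 = (0.968388 − 1)×1000 = -31.612 per mil
α − 1 = ε/1000 = -0.0300
f^(α−1) = 0.87^(-0.0300) = 1.004187
δ_res = (-31.612 + 1000) × 1.004187 − 1000 = 972.442 − 1000 = -27.56 per mil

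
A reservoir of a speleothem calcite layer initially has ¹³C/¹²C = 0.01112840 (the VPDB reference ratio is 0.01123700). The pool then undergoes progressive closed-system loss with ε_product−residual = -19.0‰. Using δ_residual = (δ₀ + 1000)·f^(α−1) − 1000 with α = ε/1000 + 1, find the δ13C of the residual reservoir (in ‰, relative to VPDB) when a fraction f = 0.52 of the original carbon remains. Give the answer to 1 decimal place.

2.7‰

δ₀ = (0.01112840/0.01123700 − 1)×1000 = (0.990335 − 1)×1000 = -9.665‰
α − 1 = ε/1000 = -0.0190
f^(α−1) = 0.52^(-0.0190) = 1.012502
δ_res = (-9.665 + 1000) × 1.012502 − 1000 = 1002.717 − 1000 = 2.72‰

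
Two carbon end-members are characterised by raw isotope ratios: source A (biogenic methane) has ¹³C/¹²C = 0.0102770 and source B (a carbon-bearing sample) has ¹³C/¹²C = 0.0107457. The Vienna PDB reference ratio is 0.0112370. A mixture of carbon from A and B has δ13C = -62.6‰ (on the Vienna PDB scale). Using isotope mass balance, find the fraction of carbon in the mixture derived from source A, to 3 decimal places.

0.453

δ_A = (0.0102770/0.0112370 − 1)×1000 = (0.914568 − 1)×1000 = -85.432‰
δ_B = (0.0107457/0.0112370 − 1)×1000 = (0.956278 − 1)×1000 = -43.722‰
f_A = (δ_mix − δ_B)/(δ_A − δ_B) = (-62.6 − (-43.722))/(-85.432 − (-43.722))
f_A = -18.878 / -41.710 = 0.4526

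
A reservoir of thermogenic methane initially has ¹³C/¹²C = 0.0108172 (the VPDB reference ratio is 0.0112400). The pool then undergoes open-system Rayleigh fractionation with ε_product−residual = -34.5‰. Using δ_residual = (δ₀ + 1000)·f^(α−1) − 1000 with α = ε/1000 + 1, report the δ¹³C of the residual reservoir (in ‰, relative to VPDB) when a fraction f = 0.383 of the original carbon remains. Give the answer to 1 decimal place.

δ₀ = (0.0108172/0.0112400 − 1)×1000 = (0.962384 − 1)×1000 = -37.616‰
α − 1 = ε/1000 = -0.0345
f^(α−1) = 0.383^(-0.0345) = 1.033665
δ_res = (-37.616 + 1000) × 1.033665 − 1000 = 994.783 − 1000 = -5.22‰

-5.2‰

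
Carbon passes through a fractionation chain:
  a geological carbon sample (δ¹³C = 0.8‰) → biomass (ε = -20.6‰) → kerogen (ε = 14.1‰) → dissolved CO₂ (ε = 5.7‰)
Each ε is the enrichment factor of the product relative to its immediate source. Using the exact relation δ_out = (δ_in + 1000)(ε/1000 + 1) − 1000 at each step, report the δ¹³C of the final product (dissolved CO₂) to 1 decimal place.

step 1: δ = (0.80 + 1000)·(-20.6/1000 + 1) − 1000 = -19.82‰
step 2: δ = (-19.82 + 1000)·(14.1/1000 + 1) − 1000 = -6.00‰
step 3: δ = (-6.00 + 1000)·(5.7/1000 + 1) − 1000 = -0.33‰

-0.3‰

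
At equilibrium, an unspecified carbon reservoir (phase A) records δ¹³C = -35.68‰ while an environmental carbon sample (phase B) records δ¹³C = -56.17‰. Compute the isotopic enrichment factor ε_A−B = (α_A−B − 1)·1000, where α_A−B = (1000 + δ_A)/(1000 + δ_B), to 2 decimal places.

21.71‰

α_A−B = (1000 + -35.68) / (1000 + -56.17) = 964.32 / 943.83 = 1.021709
ε_A−B = (1.021709 − 1) × 1000 = 21.709‰
(The approximation ε ≈ δ_A − δ_B would give 20.49‰.)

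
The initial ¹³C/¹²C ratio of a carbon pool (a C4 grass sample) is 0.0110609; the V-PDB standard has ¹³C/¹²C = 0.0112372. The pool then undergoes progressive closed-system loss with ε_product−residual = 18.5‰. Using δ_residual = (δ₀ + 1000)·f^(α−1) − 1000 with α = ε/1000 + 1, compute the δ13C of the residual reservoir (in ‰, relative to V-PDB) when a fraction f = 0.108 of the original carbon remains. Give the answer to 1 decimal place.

-55.4‰

δ₀ = (0.0110609/0.0112372 − 1)×1000 = (0.984311 − 1)×1000 = -15.689‰
α − 1 = ε/1000 = 0.0185
f^(α−1) = 0.108^(0.0185) = 0.959662
δ_res = (-15.689 + 1000) × 0.959662 − 1000 = 944.606 − 1000 = -55.39‰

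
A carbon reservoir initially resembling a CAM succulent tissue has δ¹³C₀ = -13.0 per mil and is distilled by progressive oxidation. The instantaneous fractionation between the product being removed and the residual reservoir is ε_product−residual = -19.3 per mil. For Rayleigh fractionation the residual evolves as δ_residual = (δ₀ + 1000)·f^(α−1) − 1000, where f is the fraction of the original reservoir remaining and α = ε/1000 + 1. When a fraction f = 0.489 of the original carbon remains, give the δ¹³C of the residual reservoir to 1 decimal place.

0.7 per mil

Rayleigh residual: δ_res = (δ₀ + 1000)·f^(α−1) − 1000
α = ε/1000 + 1 = 0.98070, so α − 1 = -0.01930
f^(α−1) = 0.489^(-0.01930) = 1.013903
δ_res = (-13.0 + 1000) × 1.013903 − 1000 = 1000.722 − 1000 = 0.72 per mil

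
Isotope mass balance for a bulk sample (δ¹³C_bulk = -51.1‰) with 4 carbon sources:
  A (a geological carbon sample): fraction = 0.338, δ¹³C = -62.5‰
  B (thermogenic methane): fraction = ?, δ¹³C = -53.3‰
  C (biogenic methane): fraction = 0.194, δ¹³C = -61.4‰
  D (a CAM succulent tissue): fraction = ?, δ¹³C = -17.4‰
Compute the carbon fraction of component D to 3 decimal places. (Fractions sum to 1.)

0.192

Let f_D and f_B be the unknown fractions; fractions sum to 1 so f_D + f_B = 0.468.
Mass balance: Σ fᵢ·δᵢ = δ_bulk ⇒ f_D·(-17.4) + f_B·(-53.3) = -51.1 − (-33.037) = -18.063
Substitute f_B = 0.468 − f_D:
f_D·(-17.4 − -53.3) = -18.063 − 0.468×(-53.3) = 6.881
f_D = 6.881 / 35.9 = 0.1917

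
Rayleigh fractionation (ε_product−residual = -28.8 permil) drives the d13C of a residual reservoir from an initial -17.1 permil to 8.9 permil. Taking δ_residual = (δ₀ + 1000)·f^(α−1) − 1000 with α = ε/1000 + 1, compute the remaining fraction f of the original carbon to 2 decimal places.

α − 1 = ε/1000 = -0.0288
(δ_res + 1000)/(δ₀ + 1000) = (8.9 + 1000)/(-17.1 + 1000) = 1008.9/982.9 = 1.026452
f = 1.026452^(1/-0.0288) = exp(ln(1.026452)/-0.0288) = exp(0.02611/-0.0288)
f = exp(-0.9065) = 0.4039

0.40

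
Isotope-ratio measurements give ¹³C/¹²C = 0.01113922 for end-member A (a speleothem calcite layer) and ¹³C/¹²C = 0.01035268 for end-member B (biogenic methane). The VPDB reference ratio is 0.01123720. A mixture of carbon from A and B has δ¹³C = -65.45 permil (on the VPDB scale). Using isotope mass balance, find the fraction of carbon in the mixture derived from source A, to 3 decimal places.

δ_A = (0.01113922/0.01123720 − 1)×1000 = (0.991281 − 1)×1000 = -8.719 permil
δ_B = (0.01035268/0.01123720 − 1)×1000 = (0.921286 − 1)×1000 = -78.714 permil
f_A = (δ_mix − δ_B)/(δ_A − δ_B) = (-65.45 − (-78.714))/(-8.719 − (-78.714))
f_A = 13.264 / 69.994 = 0.1895

0.189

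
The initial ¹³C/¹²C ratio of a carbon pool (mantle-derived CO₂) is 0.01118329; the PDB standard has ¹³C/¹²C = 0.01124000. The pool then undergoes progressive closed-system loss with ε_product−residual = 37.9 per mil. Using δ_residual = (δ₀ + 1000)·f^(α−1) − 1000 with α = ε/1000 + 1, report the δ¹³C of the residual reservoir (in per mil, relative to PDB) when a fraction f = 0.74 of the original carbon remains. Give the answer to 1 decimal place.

δ₀ = (0.01118329/0.01124000 − 1)×1000 = (0.994955 − 1)×1000 = -5.045 per mil
α − 1 = ε/1000 = 0.0379
f^(α−1) = 0.74^(0.0379) = 0.988653
δ_res = (-5.045 + 1000) × 0.988653 − 1000 = 983.665 − 1000 = -16.34 per mil

-16.3 per mil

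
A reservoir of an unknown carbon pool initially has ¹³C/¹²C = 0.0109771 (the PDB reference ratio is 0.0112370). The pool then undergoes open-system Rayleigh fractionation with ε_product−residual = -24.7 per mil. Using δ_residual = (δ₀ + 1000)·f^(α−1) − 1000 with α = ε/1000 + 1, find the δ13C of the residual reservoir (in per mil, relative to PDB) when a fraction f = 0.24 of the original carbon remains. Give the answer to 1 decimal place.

11.9 per mil

δ₀ = (0.0109771/0.0112370 − 1)×1000 = (0.976871 − 1)×1000 = -23.129 per mil
α − 1 = ε/1000 = -0.0247
f^(α−1) = 0.24^(-0.0247) = 1.035878
δ_res = (-23.129 + 1000) × 1.035878 − 1000 = 1011.920 − 1000 = 11.92 per mil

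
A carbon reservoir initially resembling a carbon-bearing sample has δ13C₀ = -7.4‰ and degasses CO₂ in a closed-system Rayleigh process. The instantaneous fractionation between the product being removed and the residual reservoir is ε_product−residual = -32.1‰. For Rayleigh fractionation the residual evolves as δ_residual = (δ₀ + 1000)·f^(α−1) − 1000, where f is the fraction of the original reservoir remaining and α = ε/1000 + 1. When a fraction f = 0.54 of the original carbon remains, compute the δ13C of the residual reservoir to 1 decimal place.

12.4‰

Rayleigh residual: δ_res = (δ₀ + 1000)·f^(α−1) − 1000
α = ε/1000 + 1 = 0.96790, so α − 1 = -0.03210
f^(α−1) = 0.54^(-0.03210) = 1.019976
δ_res = (-7.4 + 1000) × 1.019976 − 1000 = 1012.429 − 1000 = 12.43‰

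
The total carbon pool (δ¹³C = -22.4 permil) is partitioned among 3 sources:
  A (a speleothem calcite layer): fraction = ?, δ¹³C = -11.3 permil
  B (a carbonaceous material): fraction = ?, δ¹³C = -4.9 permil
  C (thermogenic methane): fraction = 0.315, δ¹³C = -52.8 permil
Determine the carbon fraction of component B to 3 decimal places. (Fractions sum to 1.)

0.308

Let f_B and f_A be the unknown fractions; fractions sum to 1 so f_B + f_A = 0.685.
Mass balance: Σ fᵢ·δᵢ = δ_bulk ⇒ f_B·(-4.9) + f_A·(-11.3) = -22.4 − (-16.632) = -5.768
Substitute f_A = 0.685 − f_B:
f_B·(-4.9 − -11.3) = -5.768 − 0.685×(-11.3) = 1.973
f_B = 1.973 / 6.4 = 0.3082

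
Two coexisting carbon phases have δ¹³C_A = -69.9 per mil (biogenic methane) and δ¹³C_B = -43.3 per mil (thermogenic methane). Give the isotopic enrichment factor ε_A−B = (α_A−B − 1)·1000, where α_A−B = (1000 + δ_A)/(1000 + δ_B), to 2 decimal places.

α_A−B = (1000 + -69.9) / (1000 + -43.3) = 930.1 / 956.7 = 0.972196
ε_A−B = (0.972196 − 1) × 1000 = -27.804 per mil
(The approximation ε ≈ δ_A − δ_B would give -26.6 per mil.)

-27.80 per mil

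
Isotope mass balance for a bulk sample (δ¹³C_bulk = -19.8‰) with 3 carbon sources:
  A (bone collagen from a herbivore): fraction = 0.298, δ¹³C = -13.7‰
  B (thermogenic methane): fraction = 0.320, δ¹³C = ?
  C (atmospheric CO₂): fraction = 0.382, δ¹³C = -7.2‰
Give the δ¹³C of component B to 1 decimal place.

Isotope mass balance: δ_bulk = Σ fᵢ·δᵢ.
-19.8 = 0.298×(-13.7) + 0.320×δ_B + 0.382×(-7.2)
0.320·δ_B = -19.8 − (-6.833) = -12.967
δ_B = -12.967 / 0.320 = -40.52‰

-40.5‰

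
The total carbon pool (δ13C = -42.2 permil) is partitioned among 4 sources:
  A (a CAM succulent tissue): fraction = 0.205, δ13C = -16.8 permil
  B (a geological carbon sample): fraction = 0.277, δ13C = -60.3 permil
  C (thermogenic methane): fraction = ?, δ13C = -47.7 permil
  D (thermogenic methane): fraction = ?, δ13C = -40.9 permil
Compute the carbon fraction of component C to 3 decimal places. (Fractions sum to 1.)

Let f_C and f_D be the unknown fractions; fractions sum to 1 so f_C + f_D = 0.518.
Mass balance: Σ fᵢ·δᵢ = δ_bulk ⇒ f_C·(-47.7) + f_D·(-40.9) = -42.2 − (-20.147) = -22.053
Substitute f_D = 0.518 − f_C:
f_C·(-47.7 − -40.9) = -22.053 − 0.518×(-40.9) = -0.867
f_C = -0.867 / -6.8 = 0.1275

0.127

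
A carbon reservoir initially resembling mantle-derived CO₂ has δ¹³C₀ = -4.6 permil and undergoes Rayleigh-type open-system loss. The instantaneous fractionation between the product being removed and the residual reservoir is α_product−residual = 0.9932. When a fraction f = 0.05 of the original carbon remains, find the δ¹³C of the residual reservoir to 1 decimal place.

Rayleigh residual: δ_res = (δ₀ + 1000)·f^(α−1) − 1000
α − 1 = -0.00680
f^(α−1) = 0.05^(-0.00680) = 1.020580
δ_res = (-4.6 + 1000) × 1.020580 − 1000 = 1015.885 − 1000 = 15.89 permil

15.9 permil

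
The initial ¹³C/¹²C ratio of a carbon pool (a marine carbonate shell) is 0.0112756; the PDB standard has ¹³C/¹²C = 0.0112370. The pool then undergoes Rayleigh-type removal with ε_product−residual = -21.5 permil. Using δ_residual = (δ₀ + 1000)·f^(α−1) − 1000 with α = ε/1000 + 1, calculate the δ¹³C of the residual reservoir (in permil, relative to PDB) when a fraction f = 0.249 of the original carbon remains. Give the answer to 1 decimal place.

δ₀ = (0.0112756/0.0112370 − 1)×1000 = (1.003435 − 1)×1000 = 3.435 permil
α − 1 = ε/1000 = -0.0215
f^(α−1) = 0.249^(-0.0215) = 1.030343
δ_res = (3.435 + 1000) × 1.030343 − 1000 = 1033.882 − 1000 = 33.88 permil

33.9 permil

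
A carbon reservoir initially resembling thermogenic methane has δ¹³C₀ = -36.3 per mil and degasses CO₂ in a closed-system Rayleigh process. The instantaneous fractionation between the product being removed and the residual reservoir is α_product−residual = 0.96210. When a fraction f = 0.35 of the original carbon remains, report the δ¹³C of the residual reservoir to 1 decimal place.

Rayleigh residual: δ_res = (δ₀ + 1000)·f^(α−1) − 1000
α − 1 = -0.03790
f^(α−1) = 0.35^(-0.03790) = 1.040590
δ_res = (-36.3 + 1000) × 1.040590 − 1000 = 1002.817 − 1000 = 2.82 per mil

2.8 per mil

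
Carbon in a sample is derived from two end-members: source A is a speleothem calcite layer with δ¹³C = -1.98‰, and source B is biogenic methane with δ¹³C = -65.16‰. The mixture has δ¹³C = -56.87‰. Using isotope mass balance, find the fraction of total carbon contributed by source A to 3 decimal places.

0.131

δ_mix = f_A·δ_A + (1 − f_A)·δ_B  ⇒  f_A = (δ_mix − δ_B)/(δ_A − δ_B)
f_A = (-56.87 − (-65.16)) / (-1.98 − (-65.16))
f_A = 8.29 / 63.18 = 0.1312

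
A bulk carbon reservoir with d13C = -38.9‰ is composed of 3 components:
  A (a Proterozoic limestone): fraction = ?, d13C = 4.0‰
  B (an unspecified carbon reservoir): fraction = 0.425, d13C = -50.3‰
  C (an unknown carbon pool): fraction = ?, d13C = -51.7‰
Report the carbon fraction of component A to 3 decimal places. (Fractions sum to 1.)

0.219

Let f_A and f_C be the unknown fractions; fractions sum to 1 so f_A + f_C = 0.575.
Mass balance: Σ fᵢ·δᵢ = δ_bulk ⇒ f_A·(4.0) + f_C·(-51.7) = -38.9 − (-21.377) = -17.523
Substitute f_C = 0.575 − f_A:
f_A·(4.0 − -51.7) = -17.523 − 0.575×(-51.7) = 12.205
f_A = 12.205 / 55.7 = 0.2191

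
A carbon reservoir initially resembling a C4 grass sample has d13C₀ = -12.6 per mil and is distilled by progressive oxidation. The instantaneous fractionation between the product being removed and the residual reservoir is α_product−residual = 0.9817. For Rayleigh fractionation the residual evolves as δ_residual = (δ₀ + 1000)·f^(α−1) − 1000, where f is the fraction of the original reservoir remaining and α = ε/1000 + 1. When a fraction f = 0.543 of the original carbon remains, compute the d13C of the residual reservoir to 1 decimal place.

Rayleigh residual: δ_res = (δ₀ + 1000)·f^(α−1) − 1000
α − 1 = -0.01830
f^(α−1) = 0.543^(-0.01830) = 1.011237
δ_res = (-12.6 + 1000) × 1.011237 − 1000 = 998.496 − 1000 = -1.50 per mil

-1.5 per mil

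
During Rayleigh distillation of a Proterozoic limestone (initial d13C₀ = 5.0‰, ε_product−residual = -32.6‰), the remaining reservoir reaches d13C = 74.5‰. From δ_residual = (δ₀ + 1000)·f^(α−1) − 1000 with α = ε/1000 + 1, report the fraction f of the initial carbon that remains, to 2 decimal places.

0.13

α − 1 = ε/1000 = -0.0326
(δ_res + 1000)/(δ₀ + 1000) = (74.5 + 1000)/(5.0 + 1000) = 1074.5/1005.0 = 1.069154
f = 1.069154^(1/-0.0326) = exp(ln(1.069154)/-0.0326) = exp(0.06687/-0.0326)
f = exp(-2.0512) = 0.1286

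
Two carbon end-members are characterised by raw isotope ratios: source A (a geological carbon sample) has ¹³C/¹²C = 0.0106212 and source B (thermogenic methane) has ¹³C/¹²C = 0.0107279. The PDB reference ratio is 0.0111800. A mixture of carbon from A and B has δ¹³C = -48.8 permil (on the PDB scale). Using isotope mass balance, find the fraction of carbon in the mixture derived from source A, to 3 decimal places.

0.876

δ_A = (0.0106212/0.0111800 − 1)×1000 = (0.950018 − 1)×1000 = -49.982 permil
δ_B = (0.0107279/0.0111800 − 1)×1000 = (0.959562 − 1)×1000 = -40.438 permil
f_A = (δ_mix − δ_B)/(δ_A − δ_B) = (-48.8 − (-40.438))/(-49.982 − (-40.438))
f_A = -8.362 / -9.544 = 0.8761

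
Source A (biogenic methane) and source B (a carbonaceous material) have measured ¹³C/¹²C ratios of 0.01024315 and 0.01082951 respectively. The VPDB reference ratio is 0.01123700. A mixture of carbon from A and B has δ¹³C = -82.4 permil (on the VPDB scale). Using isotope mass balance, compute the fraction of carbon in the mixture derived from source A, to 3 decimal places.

0.884

δ_A = (0.01024315/0.01123700 − 1)×1000 = (0.911556 − 1)×1000 = -88.444 permil
δ_B = (0.01082951/0.01123700 − 1)×1000 = (0.963737 − 1)×1000 = -36.263 permil
f_A = (δ_mix − δ_B)/(δ_A − δ_B) = (-82.4 − (-36.263))/(-88.444 − (-36.263))
f_A = -46.137 / -52.181 = 0.8842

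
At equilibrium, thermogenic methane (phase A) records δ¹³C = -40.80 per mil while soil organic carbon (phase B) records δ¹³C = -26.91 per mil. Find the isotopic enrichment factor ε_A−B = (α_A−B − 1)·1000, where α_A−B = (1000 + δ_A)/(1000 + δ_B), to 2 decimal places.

α_A−B = (1000 + -40.80) / (1000 + -26.91) = 959.20 / 973.09 = 0.985726
ε_A−B = (0.985726 − 1) × 1000 = -14.274 per mil
(The approximation ε ≈ δ_A − δ_B would give -13.89 per mil.)

-14.27 per mil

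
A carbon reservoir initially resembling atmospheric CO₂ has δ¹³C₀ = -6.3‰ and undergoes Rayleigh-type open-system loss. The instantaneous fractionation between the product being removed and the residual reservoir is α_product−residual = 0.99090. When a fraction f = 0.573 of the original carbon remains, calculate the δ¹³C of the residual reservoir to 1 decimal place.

-1.3‰

Rayleigh residual: δ_res = (δ₀ + 1000)·f^(α−1) − 1000
α − 1 = -0.00910
f^(α−1) = 0.573^(-0.00910) = 1.005080
δ_res = (-6.3 + 1000) × 1.005080 − 1000 = 998.748 − 1000 = -1.25‰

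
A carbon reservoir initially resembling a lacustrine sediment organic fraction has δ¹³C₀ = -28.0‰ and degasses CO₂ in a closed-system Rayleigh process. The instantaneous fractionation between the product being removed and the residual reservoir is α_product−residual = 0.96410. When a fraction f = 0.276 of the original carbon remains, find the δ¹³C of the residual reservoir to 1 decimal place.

18.0‰

Rayleigh residual: δ_res = (δ₀ + 1000)·f^(α−1) − 1000
α − 1 = -0.03590
f^(α−1) = 0.276^(-0.03590) = 1.047301
δ_res = (-28.0 + 1000) × 1.047301 − 1000 = 1017.976 − 1000 = 17.98‰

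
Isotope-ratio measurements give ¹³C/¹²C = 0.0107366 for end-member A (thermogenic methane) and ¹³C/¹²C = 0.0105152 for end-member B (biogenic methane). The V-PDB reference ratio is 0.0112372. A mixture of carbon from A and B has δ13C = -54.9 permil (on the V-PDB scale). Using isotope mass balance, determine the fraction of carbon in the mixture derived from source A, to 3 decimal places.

0.475

δ_A = (0.0107366/0.0112372 − 1)×1000 = (0.955452 − 1)×1000 = -44.548 permil
δ_B = (0.0105152/0.0112372 − 1)×1000 = (0.935749 − 1)×1000 = -64.251 permil
f_A = (δ_mix − δ_B)/(δ_A − δ_B) = (-54.9 − (-64.251))/(-44.548 − (-64.251))
f_A = 9.351 / 19.702 = 0.4746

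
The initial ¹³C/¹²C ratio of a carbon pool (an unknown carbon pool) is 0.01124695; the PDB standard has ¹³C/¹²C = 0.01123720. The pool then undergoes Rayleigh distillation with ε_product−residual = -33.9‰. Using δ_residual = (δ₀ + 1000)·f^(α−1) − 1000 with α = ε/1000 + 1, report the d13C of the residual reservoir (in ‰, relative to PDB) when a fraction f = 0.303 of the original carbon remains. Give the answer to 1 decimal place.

42.2‰

δ₀ = (0.01124695/0.01123720 − 1)×1000 = (1.000868 − 1)×1000 = 0.868‰
α − 1 = ε/1000 = -0.0339
f^(α−1) = 0.303^(-0.0339) = 1.041308
δ_res = (0.868 + 1000) × 1.041308 − 1000 = 1042.211 − 1000 = 42.21‰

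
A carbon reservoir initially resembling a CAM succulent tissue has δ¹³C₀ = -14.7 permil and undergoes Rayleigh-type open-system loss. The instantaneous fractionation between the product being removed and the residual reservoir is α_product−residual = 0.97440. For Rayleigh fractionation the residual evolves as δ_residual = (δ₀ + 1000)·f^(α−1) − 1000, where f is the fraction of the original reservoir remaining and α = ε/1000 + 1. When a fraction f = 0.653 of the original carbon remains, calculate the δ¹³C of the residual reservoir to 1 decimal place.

Rayleigh residual: δ_res = (δ₀ + 1000)·f^(α−1) − 1000
α − 1 = -0.02560
f^(α−1) = 0.653^(-0.02560) = 1.010970
δ_res = (-14.7 + 1000) × 1.010970 − 1000 = 996.109 − 1000 = -3.89 permil

-3.9 permil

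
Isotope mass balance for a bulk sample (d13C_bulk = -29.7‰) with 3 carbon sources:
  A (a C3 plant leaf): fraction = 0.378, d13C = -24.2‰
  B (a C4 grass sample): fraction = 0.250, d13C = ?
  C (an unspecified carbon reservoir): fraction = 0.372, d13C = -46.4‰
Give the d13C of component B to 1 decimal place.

Isotope mass balance: δ_bulk = Σ fᵢ·δᵢ.
-29.7 = 0.378×(-24.2) + 0.250×δ_B + 0.372×(-46.4)
0.250·δ_B = -29.7 − (-26.408) = -3.292
δ_B = -3.292 / 0.250 = -13.17‰

-13.2‰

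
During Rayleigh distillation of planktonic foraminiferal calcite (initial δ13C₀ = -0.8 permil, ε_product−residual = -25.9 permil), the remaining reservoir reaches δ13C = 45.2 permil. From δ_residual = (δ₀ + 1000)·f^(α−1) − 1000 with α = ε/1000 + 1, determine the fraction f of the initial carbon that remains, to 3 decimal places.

0.176

α − 1 = ε/1000 = -0.0259
(δ_res + 1000)/(δ₀ + 1000) = (45.2 + 1000)/(-0.8 + 1000) = 1045.2/999.2 = 1.046037
f = 1.046037^(1/-0.0259) = exp(ln(1.046037)/-0.0259) = exp(0.04501/-0.0259)
f = exp(-1.7378) = 0.1759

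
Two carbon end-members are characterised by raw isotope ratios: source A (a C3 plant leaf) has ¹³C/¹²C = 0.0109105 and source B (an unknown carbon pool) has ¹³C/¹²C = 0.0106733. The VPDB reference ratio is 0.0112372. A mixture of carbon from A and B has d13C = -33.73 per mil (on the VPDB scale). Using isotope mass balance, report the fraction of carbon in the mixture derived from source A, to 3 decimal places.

δ_A = (0.0109105/0.0112372 − 1)×1000 = (0.970927 − 1)×1000 = -29.073 per mil
δ_B = (0.0106733/0.0112372 − 1)×1000 = (0.949818 − 1)×1000 = -50.182 per mil
f_A = (δ_mix − δ_B)/(δ_A − δ_B) = (-33.73 − (-50.182))/(-29.073 − (-50.182))
f_A = 16.452 / 21.108 = 0.7794

0.779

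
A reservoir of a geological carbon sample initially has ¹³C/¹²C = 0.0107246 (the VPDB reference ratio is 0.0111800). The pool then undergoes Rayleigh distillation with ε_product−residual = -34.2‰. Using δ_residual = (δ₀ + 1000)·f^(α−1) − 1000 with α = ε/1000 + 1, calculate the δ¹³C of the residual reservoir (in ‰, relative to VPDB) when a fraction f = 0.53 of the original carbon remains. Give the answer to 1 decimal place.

δ₀ = (0.0107246/0.0111800 − 1)×1000 = (0.959267 − 1)×1000 = -40.733‰
α − 1 = ε/1000 = -0.0342
f^(α−1) = 0.53^(-0.0342) = 1.021950
δ_res = (-40.733 + 1000) × 1.021950 − 1000 = 980.323 − 1000 = -19.68‰

-19.7‰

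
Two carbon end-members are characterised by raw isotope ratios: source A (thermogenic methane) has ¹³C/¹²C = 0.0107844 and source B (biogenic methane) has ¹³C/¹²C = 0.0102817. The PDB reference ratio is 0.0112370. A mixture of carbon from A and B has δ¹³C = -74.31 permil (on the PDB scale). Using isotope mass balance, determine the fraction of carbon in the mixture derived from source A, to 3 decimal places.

0.239

δ_A = (0.0107844/0.0112370 − 1)×1000 = (0.959722 − 1)×1000 = -40.278 permil
δ_B = (0.0102817/0.0112370 − 1)×1000 = (0.914986 − 1)×1000 = -85.014 permil
f_A = (δ_mix − δ_B)/(δ_A − δ_B) = (-74.31 − (-85.014))/(-40.278 − (-85.014))
f_A = 10.704 / 44.736 = 0.2393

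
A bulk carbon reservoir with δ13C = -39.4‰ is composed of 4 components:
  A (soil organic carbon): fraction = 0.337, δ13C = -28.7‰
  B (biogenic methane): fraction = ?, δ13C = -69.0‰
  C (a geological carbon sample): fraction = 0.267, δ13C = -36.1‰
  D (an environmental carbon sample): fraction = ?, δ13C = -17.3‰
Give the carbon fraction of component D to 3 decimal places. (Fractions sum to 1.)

Let f_D and f_B be the unknown fractions; fractions sum to 1 so f_D + f_B = 0.396.
Mass balance: Σ fᵢ·δᵢ = δ_bulk ⇒ f_D·(-17.3) + f_B·(-69.0) = -39.4 − (-19.311) = -20.089
Substitute f_B = 0.396 − f_D:
f_D·(-17.3 − -69.0) = -20.089 − 0.396×(-69.0) = 7.235
f_D = 7.235 / 51.7 = 0.1399

0.140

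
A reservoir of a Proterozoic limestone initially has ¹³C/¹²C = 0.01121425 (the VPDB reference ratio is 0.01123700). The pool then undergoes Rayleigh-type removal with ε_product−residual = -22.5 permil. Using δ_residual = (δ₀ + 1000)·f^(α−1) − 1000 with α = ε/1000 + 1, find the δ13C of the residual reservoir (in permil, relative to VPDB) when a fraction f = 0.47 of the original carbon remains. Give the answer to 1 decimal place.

15.1 permil

δ₀ = (0.01121425/0.01123700 − 1)×1000 = (0.997975 − 1)×1000 = -2.025 permil
α − 1 = ε/1000 = -0.0225
f^(α−1) = 0.47^(-0.0225) = 1.017133
δ_res = (-2.025 + 1000) × 1.017133 − 1000 = 1015.074 − 1000 = 15.07 permil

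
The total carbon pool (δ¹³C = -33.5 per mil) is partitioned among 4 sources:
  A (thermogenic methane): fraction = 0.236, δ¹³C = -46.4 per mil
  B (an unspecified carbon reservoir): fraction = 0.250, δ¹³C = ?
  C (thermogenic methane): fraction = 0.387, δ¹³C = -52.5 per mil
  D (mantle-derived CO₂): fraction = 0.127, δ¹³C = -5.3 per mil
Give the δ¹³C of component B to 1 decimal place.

Isotope mass balance: δ_bulk = Σ fᵢ·δᵢ.
-33.5 = 0.236×(-46.4) + 0.250×δ_B + 0.387×(-52.5) + 0.127×(-5.3)
0.250·δ_B = -33.5 − (-31.941) = -1.559
δ_B = -1.559 / 0.250 = -6.24 per mil

-6.2 per mil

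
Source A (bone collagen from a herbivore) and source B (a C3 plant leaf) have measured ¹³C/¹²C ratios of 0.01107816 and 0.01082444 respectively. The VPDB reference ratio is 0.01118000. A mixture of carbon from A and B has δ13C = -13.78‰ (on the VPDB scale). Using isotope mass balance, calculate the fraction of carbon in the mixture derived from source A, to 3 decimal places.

0.794

δ_A = (0.01107816/0.01118000 − 1)×1000 = (0.990891 − 1)×1000 = -9.109‰
δ_B = (0.01082444/0.01118000 − 1)×1000 = (0.968197 − 1)×1000 = -31.803‰
f_A = (δ_mix − δ_B)/(δ_A − δ_B) = (-13.78 − (-31.803))/(-9.109 − (-31.803))
f_A = 18.023 / 22.694 = 0.7942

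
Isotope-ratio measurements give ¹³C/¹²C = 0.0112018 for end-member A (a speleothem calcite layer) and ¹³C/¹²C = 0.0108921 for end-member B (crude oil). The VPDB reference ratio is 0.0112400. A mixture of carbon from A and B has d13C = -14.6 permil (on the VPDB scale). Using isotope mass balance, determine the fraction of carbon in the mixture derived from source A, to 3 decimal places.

δ_A = (0.0112018/0.0112400 − 1)×1000 = (0.996601 − 1)×1000 = -3.399 permil
δ_B = (0.0108921/0.0112400 − 1)×1000 = (0.969048 − 1)×1000 = -30.952 permil
f_A = (δ_mix − δ_B)/(δ_A − δ_B) = (-14.6 − (-30.952))/(-3.399 − (-30.952))
f_A = 16.352 / 27.553 = 0.5935

0.593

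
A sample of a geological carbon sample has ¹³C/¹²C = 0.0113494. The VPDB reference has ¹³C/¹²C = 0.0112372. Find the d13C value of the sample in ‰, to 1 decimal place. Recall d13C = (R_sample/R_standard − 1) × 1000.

d13C = (R_sample / R_standard − 1) × 1000
R_sample / R_standard = 0.0113494 / 0.0112372 = 1.009985
d13C = (1.009985 − 1) × 1000 = 9.98‰

10.0‰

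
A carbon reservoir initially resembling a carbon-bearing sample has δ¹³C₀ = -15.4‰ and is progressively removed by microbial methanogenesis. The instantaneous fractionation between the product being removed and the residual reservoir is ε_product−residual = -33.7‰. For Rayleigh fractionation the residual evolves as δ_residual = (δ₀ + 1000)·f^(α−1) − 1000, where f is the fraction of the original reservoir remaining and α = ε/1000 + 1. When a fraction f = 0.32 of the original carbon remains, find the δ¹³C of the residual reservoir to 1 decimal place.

Rayleigh residual: δ_res = (δ₀ + 1000)·f^(α−1) − 1000
α = ε/1000 + 1 = 0.96630, so α − 1 = -0.03370
f^(α−1) = 0.32^(-0.03370) = 1.039146
δ_res = (-15.4 + 1000) × 1.039146 − 1000 = 1023.143 − 1000 = 23.14‰

23.1‰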